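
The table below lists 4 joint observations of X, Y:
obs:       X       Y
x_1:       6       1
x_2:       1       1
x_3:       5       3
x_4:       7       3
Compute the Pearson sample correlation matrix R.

Step 1 — column means:
  mean(X) = (6 + 1 + 5 + 7) / 4 = 19/4 = 4.75
  mean(Y) = (1 + 1 + 3 + 3) / 4 = 8/4 = 2

Step 2 — sample variances and covariances s[i,j] = (1/(n-1)) · Σ_k (x_{k,i} - mean_i) · (x_{k,j} - mean_j), with n-1 = 3:
  s[X,X] = ((1.25)·(1.25) + (-3.75)·(-3.75) + (0.25)·(0.25) + (2.25)·(2.25)) / 3 = 20.75/3 = 6.9167
  s[X,Y] = ((1.25)·(-1) + (-3.75)·(-1) + (0.25)·(1) + (2.25)·(1)) / 3 = 5/3 = 1.6667
  s[Y,Y] = ((-1)·(-1) + (-1)·(-1) + (1)·(1) + (1)·(1)) / 3 = 4/3 = 1.3333
  Sample standard deviations s_i = √(s[i,i]):
  s(X) = √(6.9167) = 2.63
  s(Y) = √(1.3333) = 1.1547

Step 3 — r_{ij} = s_{ij} / (s_i · s_j):
  r[X,X] = 1 (diagonal).
  r[X,Y] = 1.6667 / (2.63 · 1.1547) = 1.6667 / 3.0368 = 0.5488
  r[Y,Y] = 1 (diagonal).

R is symmetric with unit diagonal. Assembling:

R = [[1, 0.5488],
 [0.5488, 1]]


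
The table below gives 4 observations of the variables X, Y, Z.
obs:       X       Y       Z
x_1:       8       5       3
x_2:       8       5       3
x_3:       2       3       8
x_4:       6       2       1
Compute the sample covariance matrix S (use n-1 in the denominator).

Step 1 — column means:
  mean(X) = (8 + 8 + 2 + 6) / 4 = 24/4 = 6
  mean(Y) = (5 + 5 + 3 + 2) / 4 = 15/4 = 3.75
  mean(Z) = (3 + 3 + 8 + 1) / 4 = 15/4 = 3.75

Step 2 — sample covariance S[i,j] = (1/(n-1)) · Σ_k (x_{k,i} - mean_i) · (x_{k,j} - mean_j), with n-1 = 3.
  S[X,X] = ((2)·(2) + (2)·(2) + (-4)·(-4) + (0)·(0)) / 3 = 24/3 = 8
  S[X,Y] = ((2)·(1.25) + (2)·(1.25) + (-4)·(-0.75) + (0)·(-1.75)) / 3 = 8/3 = 2.6667
  S[X,Z] = ((2)·(-0.75) + (2)·(-0.75) + (-4)·(4.25) + (0)·(-2.75)) / 3 = -20/3 = -6.6667
  S[Y,Y] = ((1.25)·(1.25) + (1.25)·(1.25) + (-0.75)·(-0.75) + (-1.75)·(-1.75)) / 3 = 6.75/3 = 2.25
  S[Y,Z] = ((1.25)·(-0.75) + (1.25)·(-0.75) + (-0.75)·(4.25) + (-1.75)·(-2.75)) / 3 = -0.25/3 = -0.0833
  S[Z,Z] = ((-0.75)·(-0.75) + (-0.75)·(-0.75) + (4.25)·(4.25) + (-2.75)·(-2.75)) / 3 = 26.75/3 = 8.9167

S is symmetric (S[j,i] = S[i,j]). Assembling:

S = [[8, 2.6667, -6.6667],
 [2.6667, 2.25, -0.0833],
 [-6.6667, -0.0833, 8.9167]]


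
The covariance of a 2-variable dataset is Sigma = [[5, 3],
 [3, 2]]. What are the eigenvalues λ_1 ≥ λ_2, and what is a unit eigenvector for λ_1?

Step 1 — characteristic polynomial of 2×2 Sigma:
  det(Sigma - λI) = λ² - trace · λ + det = 0.
  trace = 5 + 2 = 7, det = 5·2 - (3)² = 1.
Step 2 — discriminant:
  Δ = trace² - 4·det = 49 - 4 = 45.
Step 3 — eigenvalues:
  λ = (trace ± √Δ)/2 = (7 ± 6.7082)/2,
  λ_1 = 6.8541,  λ_2 = 0.1459.

Step 4 — unit eigenvector for λ_1: solve (Sigma - λ_1 I)v = 0. First row:
  (5 - 6.8541)·v_x + (3)·v_y = 0, i.e. (-1.8541)·v_x + (3)·v_y = 0,
  so v ∝ (b, λ_1 - a) = (3, 1.8541) = u.
  ||u|| = √((3)² + (1.8541)²) = √(12.4377) ≈ 3.5267,
  v_1 = u/||u|| ≈ (0.8507, 0.5257) (||v_1|| = 1).

λ_1 = 6.8541,  λ_2 = 0.1459;  v_1 ≈ (0.8507, 0.5257)


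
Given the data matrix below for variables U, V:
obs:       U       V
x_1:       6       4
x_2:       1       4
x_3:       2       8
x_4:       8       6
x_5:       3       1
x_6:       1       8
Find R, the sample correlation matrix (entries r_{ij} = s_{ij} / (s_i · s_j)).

Step 1 — column means:
  mean(U) = (6 + 1 + 2 + 8 + 3 + 1) / 6 = 21/6 = 3.5
  mean(V) = (4 + 4 + 8 + 6 + 1 + 8) / 6 = 31/6 = 5.1667

Step 2 — sample variances and covariances s[i,j] = (1/(n-1)) · Σ_k (x_{k,i} - mean_i) · (x_{k,j} - mean_j), with n-1 = 5:
  s[U,U] = ((2.5)·(2.5) + (-2.5)·(-2.5) + (-1.5)·(-1.5) + (4.5)·(4.5) + (-0.5)·(-0.5) + (-2.5)·(-2.5)) / 5 = 41.5/5 = 8.3
  s[U,V] = ((2.5)·(-1.1667) + (-2.5)·(-1.1667) + (-1.5)·(2.8333) + (4.5)·(0.8333) + (-0.5)·(-4.1667) + (-2.5)·(2.8333)) / 5 = -5.5/5 = -1.1
  s[V,V] = ((-1.1667)·(-1.1667) + (-1.1667)·(-1.1667) + (2.8333)·(2.8333) + (0.8333)·(0.8333) + (-4.1667)·(-4.1667) + (2.8333)·(2.8333)) / 5 = 36.8333/5 = 7.3667
  Sample standard deviations s_i = √(s[i,i]):
  s(U) = √(8.3) = 2.881
  s(V) = √(7.3667) = 2.7142

Step 3 — r_{ij} = s_{ij} / (s_i · s_j):
  r[U,U] = 1 (diagonal).
  r[U,V] = -1.1 / (2.881 · 2.7142) = -1.1 / 7.8194 = -0.1407
  r[V,V] = 1 (diagonal).

R is symmetric with unit diagonal. Assembling:

R = [[1, -0.1407],
 [-0.1407, 1]]


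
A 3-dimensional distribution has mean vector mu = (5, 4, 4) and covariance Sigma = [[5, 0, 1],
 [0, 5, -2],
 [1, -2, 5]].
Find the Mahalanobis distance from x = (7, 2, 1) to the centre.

Step 1 — centre the observation: (x - mu) = (2, -2, -3).

Step 2 — invert Sigma (cofactor / det for 3×3, or solve directly):
  Sigma^{-1} = [[0.21, -0.02, -0.05],
 [-0.02, 0.24, 0.1],
 [-0.05, 0.1, 0.25]].

Step 3 — form the quadratic (x - mu)^T · Sigma^{-1} · (x - mu):
  Sigma^{-1} · (x - mu) = (0.61, -0.82, -1.05).
  (x - mu)^T · [Sigma^{-1} · (x - mu)] = (2)·(0.61) + (-2)·(-0.82) + (-3)·(-1.05) = 6.01.

Step 4 — take square root: d = √(6.01) ≈ 2.4515.

d(x, mu) = √(6.01) ≈ 2.4515


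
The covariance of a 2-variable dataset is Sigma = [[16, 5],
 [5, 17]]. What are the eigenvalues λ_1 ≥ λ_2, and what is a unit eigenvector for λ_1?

Step 1 — characteristic polynomial of 2×2 Sigma:
  det(Sigma - λI) = λ² - trace · λ + det = 0.
  trace = 16 + 17 = 33, det = 16·17 - (5)² = 247.
Step 2 — discriminant:
  Δ = trace² - 4·det = 1089 - 988 = 101.
Step 3 — eigenvalues:
  λ = (trace ± √Δ)/2 = (33 ± 10.0499)/2,
  λ_1 = 21.5249,  λ_2 = 11.4751.

Step 4 — unit eigenvector for λ_1: solve (Sigma - λ_1 I)v = 0. First row:
  (16 - 21.5249)·v_x + (5)·v_y = 0, i.e. (-5.5249)·v_x + (5)·v_y = 0,
  so v ∝ (b, λ_1 - a) = (5, 5.5249) = u.
  ||u|| = √((5)² + (5.5249)²) = √(55.5249) ≈ 7.4515,
  v_1 = u/||u|| ≈ (0.671, 0.7415) (||v_1|| = 1).

λ_1 = 21.5249,  λ_2 = 11.4751;  v_1 ≈ (0.671, 0.7415)


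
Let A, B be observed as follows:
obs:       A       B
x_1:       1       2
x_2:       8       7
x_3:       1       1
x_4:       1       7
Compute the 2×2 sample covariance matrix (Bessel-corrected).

Step 1 — column means:
  mean(A) = (1 + 8 + 1 + 1) / 4 = 11/4 = 2.75
  mean(B) = (2 + 7 + 1 + 7) / 4 = 17/4 = 4.25

Step 2 — sample covariance S[i,j] = (1/(n-1)) · Σ_k (x_{k,i} - mean_i) · (x_{k,j} - mean_j), with n-1 = 3.
  S[A,A] = ((-1.75)·(-1.75) + (5.25)·(5.25) + (-1.75)·(-1.75) + (-1.75)·(-1.75)) / 3 = 36.75/3 = 12.25
  S[A,B] = ((-1.75)·(-2.25) + (5.25)·(2.75) + (-1.75)·(-3.25) + (-1.75)·(2.75)) / 3 = 19.25/3 = 6.4167
  S[B,B] = ((-2.25)·(-2.25) + (2.75)·(2.75) + (-3.25)·(-3.25) + (2.75)·(2.75)) / 3 = 30.75/3 = 10.25

S is symmetric (S[j,i] = S[i,j]). Assembling:

S = [[12.25, 6.4167],
 [6.4167, 10.25]]


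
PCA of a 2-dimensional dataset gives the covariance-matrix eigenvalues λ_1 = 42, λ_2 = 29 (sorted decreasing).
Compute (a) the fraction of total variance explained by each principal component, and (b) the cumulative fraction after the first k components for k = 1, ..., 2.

Step 1 — total variance = trace(Sigma) = Σ λ_i = 42 + 29 = 71.

Step 2 — fraction explained by component i = λ_i / Σ λ:
  PC1: 42/71 = 0.5915
  PC2: 29/71 = 0.4085

Step 3 — cumulative fraction after k components = (λ_1 + ... + λ_k) / Σ λ:
  k = 1: 42/71 = 0.5915
  k = 2: (42 + 29)/71 = 71/71 = 1

Summary (fraction, with percent):

explained: PC1 0.5915 (59.15%), PC2 0.4085 (40.85%);  cumulative: 0.5915, 1


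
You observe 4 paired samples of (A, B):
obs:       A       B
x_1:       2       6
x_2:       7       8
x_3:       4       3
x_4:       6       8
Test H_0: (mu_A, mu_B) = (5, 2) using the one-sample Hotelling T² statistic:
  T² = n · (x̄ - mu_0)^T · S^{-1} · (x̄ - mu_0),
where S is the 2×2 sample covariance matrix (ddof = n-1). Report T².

Step 1 — sample mean vector:
  mean(A) = (2 + 7 + 4 + 6) / 4 = 19/4 = 4.75
  mean(B) = (6 + 8 + 3 + 8) / 4 = 25/4 = 6.25
  x̄ = (4.75, 6.25),  deviation x̄ - mu_0 = (4.75, 6.25) - (5, 2) = (-0.25, 4.25).

Step 2 — sample covariance matrix, S[i,j] = (1/(n-1)) · Σ_k (x_{k,i} - mean_i) · (x_{k,j} - mean_j), divisor n-1 = 3:
  S[A,A] = ((-2.75)·(-2.75) + (2.25)·(2.25) + (-0.75)·(-0.75) + (1.25)·(1.25)) / 3 = 14.75/3 = 4.9167
  S[A,B] = ((-2.75)·(-0.25) + (2.25)·(1.75) + (-0.75)·(-3.25) + (1.25)·(1.75)) / 3 = 9.25/3 = 3.0833
  S[B,B] = ((-0.25)·(-0.25) + (1.75)·(1.75) + (-3.25)·(-3.25) + (1.75)·(1.75)) / 3 = 16.75/3 = 5.5833
  S = [[4.9167, 3.0833],
 [3.0833, 5.5833]].

Step 3 — invert S. det(S) = 4.9167·5.5833 - (3.0833)² = 17.9444.
  S^{-1} = (1/det) · [[d, -b], [-b, a]] = [[0.3111, -0.1718],
 [-0.1718, 0.274]].

Step 4 — quadratic form (x̄ - mu_0)^T · S^{-1} · (x̄ - mu_0):
  S^{-1} · (x̄ - mu_0) = (-0.808, 1.2074),
  (x̄ - mu_0)^T · [...] = (-0.25)·(-0.808) + (4.25)·(1.2074) = 5.3336.

Step 5 — scale by n: T² = 4 · 5.3336 = 21.3344.

T² ≈ 21.3344


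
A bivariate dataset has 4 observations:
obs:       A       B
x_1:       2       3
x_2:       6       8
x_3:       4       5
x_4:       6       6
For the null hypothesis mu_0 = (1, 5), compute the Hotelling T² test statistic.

Step 1 — sample mean vector:
  mean(A) = (2 + 6 + 4 + 6) / 4 = 18/4 = 4.5
  mean(B) = (3 + 8 + 5 + 6) / 4 = 22/4 = 5.5
  x̄ = (4.5, 5.5),  deviation x̄ - mu_0 = (4.5, 5.5) - (1, 5) = (3.5, 0.5).

Step 2 — sample covariance matrix, S[i,j] = (1/(n-1)) · Σ_k (x_{k,i} - mean_i) · (x_{k,j} - mean_j), divisor n-1 = 3:
  S[A,A] = ((-2.5)·(-2.5) + (1.5)·(1.5) + (-0.5)·(-0.5) + (1.5)·(1.5)) / 3 = 11/3 = 3.6667
  S[A,B] = ((-2.5)·(-2.5) + (1.5)·(2.5) + (-0.5)·(-0.5) + (1.5)·(0.5)) / 3 = 11/3 = 3.6667
  S[B,B] = ((-2.5)·(-2.5) + (2.5)·(2.5) + (-0.5)·(-0.5) + (0.5)·(0.5)) / 3 = 13/3 = 4.3333
  S = [[3.6667, 3.6667],
 [3.6667, 4.3333]].

Step 3 — invert S. det(S) = 3.6667·4.3333 - (3.6667)² = 2.4444.
  S^{-1} = (1/det) · [[d, -b], [-b, a]] = [[1.7727, -1.5],
 [-1.5, 1.5]].

Step 4 — quadratic form (x̄ - mu_0)^T · S^{-1} · (x̄ - mu_0):
  S^{-1} · (x̄ - mu_0) = (5.4545, -4.5),
  (x̄ - mu_0)^T · [...] = (3.5)·(5.4545) + (0.5)·(-4.5) = 16.8409.

Step 5 — scale by n: T² = 4 · 16.8409 = 67.3636.

T² ≈ 67.3636


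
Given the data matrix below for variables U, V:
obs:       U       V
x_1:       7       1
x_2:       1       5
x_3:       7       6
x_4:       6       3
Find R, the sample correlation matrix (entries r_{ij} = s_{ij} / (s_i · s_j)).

Step 1 — column means:
  mean(U) = (7 + 1 + 7 + 6) / 4 = 21/4 = 5.25
  mean(V) = (1 + 5 + 6 + 3) / 4 = 15/4 = 3.75

Step 2 — sample variances and covariances s[i,j] = (1/(n-1)) · Σ_k (x_{k,i} - mean_i) · (x_{k,j} - mean_j), with n-1 = 3:
  s[U,U] = ((1.75)·(1.75) + (-4.25)·(-4.25) + (1.75)·(1.75) + (0.75)·(0.75)) / 3 = 24.75/3 = 8.25
  s[U,V] = ((1.75)·(-2.75) + (-4.25)·(1.25) + (1.75)·(2.25) + (0.75)·(-0.75)) / 3 = -6.75/3 = -2.25
  s[V,V] = ((-2.75)·(-2.75) + (1.25)·(1.25) + (2.25)·(2.25) + (-0.75)·(-0.75)) / 3 = 14.75/3 = 4.9167
  Sample standard deviations s_i = √(s[i,i]):
  s(U) = √(8.25) = 2.8723
  s(V) = √(4.9167) = 2.2174

Step 3 — r_{ij} = s_{ij} / (s_i · s_j):
  r[U,U] = 1 (diagonal).
  r[U,V] = -2.25 / (2.8723 · 2.2174) = -2.25 / 6.3689 = -0.3533
  r[V,V] = 1 (diagonal).

R is symmetric with unit diagonal. Assembling:

R = [[1, -0.3533],
 [-0.3533, 1]]


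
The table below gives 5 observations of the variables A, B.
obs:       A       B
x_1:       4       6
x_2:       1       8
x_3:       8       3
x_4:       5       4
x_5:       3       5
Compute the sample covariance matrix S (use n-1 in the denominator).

Step 1 — column means:
  mean(A) = (4 + 1 + 8 + 5 + 3) / 5 = 21/5 = 4.2
  mean(B) = (6 + 8 + 3 + 4 + 5) / 5 = 26/5 = 5.2

Step 2 — sample covariance S[i,j] = (1/(n-1)) · Σ_k (x_{k,i} - mean_i) · (x_{k,j} - mean_j), with n-1 = 4.
  S[A,A] = ((-0.2)·(-0.2) + (-3.2)·(-3.2) + (3.8)·(3.8) + (0.8)·(0.8) + (-1.2)·(-1.2)) / 4 = 26.8/4 = 6.7
  S[A,B] = ((-0.2)·(0.8) + (-3.2)·(2.8) + (3.8)·(-2.2) + (0.8)·(-1.2) + (-1.2)·(-0.2)) / 4 = -18.2/4 = -4.55
  S[B,B] = ((0.8)·(0.8) + (2.8)·(2.8) + (-2.2)·(-2.2) + (-1.2)·(-1.2) + (-0.2)·(-0.2)) / 4 = 14.8/4 = 3.7

S is symmetric (S[j,i] = S[i,j]). Assembling:

S = [[6.7, -4.55],
 [-4.55, 3.7]]


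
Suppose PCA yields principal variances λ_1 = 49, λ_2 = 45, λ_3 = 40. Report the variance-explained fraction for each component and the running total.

Step 1 — total variance = trace(Sigma) = Σ λ_i = 49 + 45 + 40 = 134.

Step 2 — fraction explained by component i = λ_i / Σ λ:
  PC1: 49/134 = 0.3657
  PC2: 45/134 = 0.3358
  PC3: 40/134 = 0.2985

Step 3 — cumulative fraction after k components = (λ_1 + ... + λ_k) / Σ λ:
  k = 1: 49/134 = 0.3657
  k = 2: (49 + 45)/134 = 94/134 = 0.7015
  k = 3: (49 + 45 + 40)/134 = 134/134 = 1

Summary (fraction, with percent):

explained: PC1 0.3657 (36.57%), PC2 0.3358 (33.58%), PC3 0.2985 (29.85%);  cumulative: 0.3657, 0.7015, 1


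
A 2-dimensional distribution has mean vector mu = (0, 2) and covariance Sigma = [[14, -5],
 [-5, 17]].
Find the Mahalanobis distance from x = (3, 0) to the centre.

Step 1 — centre the observation: (x - mu) = (3, -2).

Step 2 — invert Sigma. det(Sigma) = 14·17 - (-5)² = 213.
  Sigma^{-1} = (1/det) · [[d, -b], [-b, a]] = [[0.0798, 0.0235],
 [0.0235, 0.0657]].

Step 3 — form the quadratic (x - mu)^T · Sigma^{-1} · (x - mu):
  Sigma^{-1} · (x - mu) = (0.1925, -0.061).
  (x - mu)^T · [Sigma^{-1} · (x - mu)] = (3)·(0.1925) + (-2)·(-0.061) = 0.6995.

Step 4 — take square root: d = √(0.6995) ≈ 0.8364.

d(x, mu) = √(0.6995) ≈ 0.8364


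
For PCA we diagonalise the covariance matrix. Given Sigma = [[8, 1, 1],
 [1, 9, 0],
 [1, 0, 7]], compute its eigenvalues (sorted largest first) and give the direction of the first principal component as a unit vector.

Step 1 — characteristic polynomial p(λ) = det(λI - Sigma) = λ³ - tr·λ² + c_1·λ - det, where tr = trace, c_1 = sum of the principal 2×2 minors, det = det(Sigma):
  tr = 8 + 9 + 7 = 24,
  c_1 = (8·9 - (1)²) + (8·7 - (1)²) + (9·7 - (0)²) = 71 + 55 + 63 = 189,
  det = 8·(9·7 - (0)²) - (1)·((1)·7 - (0)·(1)) + (1)·((1)·(0) - 9·(1)) = 8·(63) - (1)·(7) + (1)·(-9) = 488.
  So p(λ) = λ³ - 24λ² + 189λ - 488.
Step 2 — look for an integer root (rational root theorem: any rational root is an integer divisor of 488). Testing λ = 8:
  p(8) = 512 - 1536 + 1512 - 488 = 0  ✓
  Dividing out (λ - 8): p(λ) = (λ - 8)(λ² - 16λ + 61).
Step 3 — remaining eigenvalues from the quadratic λ² - 16λ + 61 = 0:
  Δ = 16² - 4·61 = 256 - 244 = 12,  λ = (16 ± √12)/2 = (16 ± 3.4641)/2 ≈ 9.7321 or 6.2679.
  Sorted: λ_1 = 9.7321,  λ_2 = 8,  λ_3 = 6.2679  (check: sum = 24 = tr ✓).

Step 4 — unit eigenvector for λ_1 ≈ 9.7321: v spans the null space of (Sigma - λ_1 I), whose rows are
  r_1 = (-1.7321, 1, 1),  r_2 = (1, -0.7321, 0),  r_3 = (1, 0, -2.7321).
  v is orthogonal to every row, so take v ∝ r_1 × r_2 = ((1)·(0) - (1)·(-0.7321), (1)·(1) - (-1.7321)·(0), (-1.7321)·(-0.7321) - (1)·(1)) ≈ (0.7321, 1, 0.2679).
  Let u = (0.7321, 1, 0.2679).
  ||u|| = √((0.7321)² + (1)² + (0.2679)²) = √(1.6077) ≈ 1.2679,  v_1 = u/||u|| ≈ (0.5774, 0.7887, 0.2113) (||v_1|| = 1).

λ_1 = 9.7321,  λ_2 = 8,  λ_3 = 6.2679;  v_1 ≈ (0.5774, 0.7887, 0.2113)


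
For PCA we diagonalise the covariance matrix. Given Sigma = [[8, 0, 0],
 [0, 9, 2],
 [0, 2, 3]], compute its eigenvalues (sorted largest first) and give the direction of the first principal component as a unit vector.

Step 1 — characteristic polynomial p(λ) = det(λI - Sigma) = λ³ - tr·λ² + c_1·λ - det, where tr = trace, c_1 = sum of the principal 2×2 minors, det = det(Sigma):
  tr = 8 + 9 + 3 = 20,
  c_1 = (8·9 - (0)²) + (8·3 - (0)²) + (9·3 - (2)²) = 72 + 24 + 23 = 119,
  det = 8·(9·3 - (2)²) - (0)·((0)·3 - (2)·(0)) + (0)·((0)·(2) - 9·(0)) = 8·(23) - (0)·(0) + (0)·(0) = 184.
  So p(λ) = λ³ - 20λ² + 119λ - 184.
Step 2 — look for an integer root (rational root theorem: any rational root is an integer divisor of 184). Testing λ = 8:
  p(8) = 512 - 1280 + 952 - 184 = 0  ✓
  Dividing out (λ - 8): p(λ) = (λ - 8)(λ² - 12λ + 23).
Step 3 — remaining eigenvalues from the quadratic λ² - 12λ + 23 = 0:
  Δ = 12² - 4·23 = 144 - 92 = 52,  λ = (12 ± √52)/2 = (12 ± 7.2111)/2 ≈ 9.6056 or 2.3944.
  Sorted: λ_1 = 9.6056,  λ_2 = 8,  λ_3 = 2.3944  (check: sum = 20 = tr ✓).

Step 4 — unit eigenvector for λ_1 ≈ 9.6056: v spans the null space of (Sigma - λ_1 I), whose rows are
  r_1 = (-1.6056, 0, 0),  r_2 = (0, -0.6056, 2),  r_3 = (0, 2, -6.6056).
  v is orthogonal to every row, so take v ∝ r_1 × r_2 = ((0)·(2) - (0)·(-0.6056), (0)·(0) - (-1.6056)·(2), (-1.6056)·(-0.6056) - (0)·(0)) ≈ (0, 3.2111, 0.9722).
  Let u = (0, 3.2111, 0.9722).
  ||u|| = √((0)² + (3.2111)² + (0.9722)²) = √(11.2564) ≈ 3.3551,  v_1 = u/||u|| ≈ (0, 0.9571, 0.2898) (||v_1|| = 1).

λ_1 = 9.6056,  λ_2 = 8,  λ_3 = 2.3944;  v_1 ≈ (0, 0.9571, 0.2898)


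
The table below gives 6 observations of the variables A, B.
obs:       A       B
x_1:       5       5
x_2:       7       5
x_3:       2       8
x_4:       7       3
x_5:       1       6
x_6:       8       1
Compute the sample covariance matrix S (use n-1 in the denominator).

Step 1 — column means:
  mean(A) = (5 + 7 + 2 + 7 + 1 + 8) / 6 = 30/6 = 5
  mean(B) = (5 + 5 + 8 + 3 + 6 + 1) / 6 = 28/6 = 4.6667

Step 2 — sample covariance S[i,j] = (1/(n-1)) · Σ_k (x_{k,i} - mean_i) · (x_{k,j} - mean_j), with n-1 = 5.
  S[A,A] = ((0)·(0) + (2)·(2) + (-3)·(-3) + (2)·(2) + (-4)·(-4) + (3)·(3)) / 5 = 42/5 = 8.4
  S[A,B] = ((0)·(0.3333) + (2)·(0.3333) + (-3)·(3.3333) + (2)·(-1.6667) + (-4)·(1.3333) + (3)·(-3.6667)) / 5 = -29/5 = -5.8
  S[B,B] = ((0.3333)·(0.3333) + (0.3333)·(0.3333) + (3.3333)·(3.3333) + (-1.6667)·(-1.6667) + (1.3333)·(1.3333) + (-3.6667)·(-3.6667)) / 5 = 29.3333/5 = 5.8667

S is symmetric (S[j,i] = S[i,j]). Assembling:

S = [[8.4, -5.8],
 [-5.8, 5.8667]]


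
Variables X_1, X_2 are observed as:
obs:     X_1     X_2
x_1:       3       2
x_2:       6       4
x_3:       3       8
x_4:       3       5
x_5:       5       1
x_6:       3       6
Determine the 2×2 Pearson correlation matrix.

Step 1 — column means:
  mean(X_1) = (3 + 6 + 3 + 3 + 5 + 3) / 6 = 23/6 = 3.8333
  mean(X_2) = (2 + 4 + 8 + 5 + 1 + 6) / 6 = 26/6 = 4.3333

Step 2 — sample variances and covariances s[i,j] = (1/(n-1)) · Σ_k (x_{k,i} - mean_i) · (x_{k,j} - mean_j), with n-1 = 5:
  s[X_1,X_1] = ((-0.8333)·(-0.8333) + (2.1667)·(2.1667) + (-0.8333)·(-0.8333) + (-0.8333)·(-0.8333) + (1.1667)·(1.1667) + (-0.8333)·(-0.8333)) / 5 = 8.8333/5 = 1.7667
  s[X_1,X_2] = ((-0.8333)·(-2.3333) + (2.1667)·(-0.3333) + (-0.8333)·(3.6667) + (-0.8333)·(0.6667) + (1.1667)·(-3.3333) + (-0.8333)·(1.6667)) / 5 = -7.6667/5 = -1.5333
  s[X_2,X_2] = ((-2.3333)·(-2.3333) + (-0.3333)·(-0.3333) + (3.6667)·(3.6667) + (0.6667)·(0.6667) + (-3.3333)·(-3.3333) + (1.6667)·(1.6667)) / 5 = 33.3333/5 = 6.6667
  Sample standard deviations s_i = √(s[i,i]):
  s(X_1) = √(1.7667) = 1.3292
  s(X_2) = √(6.6667) = 2.582

Step 3 — r_{ij} = s_{ij} / (s_i · s_j):
  r[X_1,X_1] = 1 (diagonal).
  r[X_1,X_2] = -1.5333 / (1.3292 · 2.582) = -1.5333 / 3.4319 = -0.4468
  r[X_2,X_2] = 1 (diagonal).

R is symmetric with unit diagonal. Assembling:

R = [[1, -0.4468],
 [-0.4468, 1]]


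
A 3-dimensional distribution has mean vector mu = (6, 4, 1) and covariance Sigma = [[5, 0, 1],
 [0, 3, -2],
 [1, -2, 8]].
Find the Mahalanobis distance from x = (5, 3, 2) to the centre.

Step 1 — centre the observation: (x - mu) = (-1, -1, 1).

Step 2 — invert Sigma (cofactor / det for 3×3, or solve directly):
  Sigma^{-1} = [[0.2062, -0.0206, -0.0309],
 [-0.0206, 0.4021, 0.1031],
 [-0.0309, 0.1031, 0.1546]].

Step 3 — form the quadratic (x - mu)^T · Sigma^{-1} · (x - mu):
  Sigma^{-1} · (x - mu) = (-0.2165, -0.2784, 0.0825).
  (x - mu)^T · [Sigma^{-1} · (x - mu)] = (-1)·(-0.2165) + (-1)·(-0.2784) + (1)·(0.0825) = 0.5773.

Step 4 — take square root: d = √(0.5773) ≈ 0.7598.

d(x, mu) = √(0.5773) ≈ 0.7598


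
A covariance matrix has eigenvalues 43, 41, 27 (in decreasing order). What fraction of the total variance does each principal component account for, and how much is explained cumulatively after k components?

Step 1 — total variance = trace(Sigma) = Σ λ_i = 43 + 41 + 27 = 111.

Step 2 — fraction explained by component i = λ_i / Σ λ:
  PC1: 43/111 = 0.3874
  PC2: 41/111 = 0.3694
  PC3: 27/111 = 0.2432

Step 3 — cumulative fraction after k components = (λ_1 + ... + λ_k) / Σ λ:
  k = 1: 43/111 = 0.3874
  k = 2: (43 + 41)/111 = 84/111 = 0.7568
  k = 3: (43 + 41 + 27)/111 = 111/111 = 1

Summary (fraction, with percent):

explained: PC1 0.3874 (38.74%), PC2 0.3694 (36.94%), PC3 0.2432 (24.32%);  cumulative: 0.3874, 0.7568, 1


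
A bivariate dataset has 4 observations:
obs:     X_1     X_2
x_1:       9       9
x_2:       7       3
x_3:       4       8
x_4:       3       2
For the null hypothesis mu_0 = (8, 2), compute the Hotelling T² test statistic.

Step 1 — sample mean vector:
  mean(X_1) = (9 + 7 + 4 + 3) / 4 = 23/4 = 5.75
  mean(X_2) = (9 + 3 + 8 + 2) / 4 = 22/4 = 5.5
  x̄ = (5.75, 5.5),  deviation x̄ - mu_0 = (5.75, 5.5) - (8, 2) = (-2.25, 3.5).

Step 2 — sample covariance matrix, S[i,j] = (1/(n-1)) · Σ_k (x_{k,i} - mean_i) · (x_{k,j} - mean_j), divisor n-1 = 3:
  S[X_1,X_1] = ((3.25)·(3.25) + (1.25)·(1.25) + (-1.75)·(-1.75) + (-2.75)·(-2.75)) / 3 = 22.75/3 = 7.5833
  S[X_1,X_2] = ((3.25)·(3.5) + (1.25)·(-2.5) + (-1.75)·(2.5) + (-2.75)·(-3.5)) / 3 = 13.5/3 = 4.5
  S[X_2,X_2] = ((3.5)·(3.5) + (-2.5)·(-2.5) + (2.5)·(2.5) + (-3.5)·(-3.5)) / 3 = 37/3 = 12.3333
  S = [[7.5833, 4.5],
 [4.5, 12.3333]].

Step 3 — invert S. det(S) = 7.5833·12.3333 - (4.5)² = 73.2778.
  S^{-1} = (1/det) · [[d, -b], [-b, a]] = [[0.1683, -0.0614],
 [-0.0614, 0.1035]].

Step 4 — quadratic form (x̄ - mu_0)^T · S^{-1} · (x̄ - mu_0):
  S^{-1} · (x̄ - mu_0) = (-0.5936, 0.5004),
  (x̄ - mu_0)^T · [...] = (-2.25)·(-0.5936) + (3.5)·(0.5004) = 3.087.

Step 5 — scale by n: T² = 4 · 3.087 = 12.348.

T² ≈ 12.348


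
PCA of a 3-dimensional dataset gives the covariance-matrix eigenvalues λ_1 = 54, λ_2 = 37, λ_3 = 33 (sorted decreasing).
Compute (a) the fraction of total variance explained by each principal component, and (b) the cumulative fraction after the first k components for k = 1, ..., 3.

Step 1 — total variance = trace(Sigma) = Σ λ_i = 54 + 37 + 33 = 124.

Step 2 — fraction explained by component i = λ_i / Σ λ:
  PC1: 54/124 = 0.4355
  PC2: 37/124 = 0.2984
  PC3: 33/124 = 0.2661

Step 3 — cumulative fraction after k components = (λ_1 + ... + λ_k) / Σ λ:
  k = 1: 54/124 = 0.4355
  k = 2: (54 + 37)/124 = 91/124 = 0.7339
  k = 3: (54 + 37 + 33)/124 = 124/124 = 1

Summary (fraction, with percent):

explained: PC1 0.4355 (43.55%), PC2 0.2984 (29.84%), PC3 0.2661 (26.61%);  cumulative: 0.4355, 0.7339, 1


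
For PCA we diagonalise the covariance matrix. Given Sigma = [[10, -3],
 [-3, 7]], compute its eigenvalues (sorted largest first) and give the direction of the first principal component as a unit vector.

Step 1 — characteristic polynomial of 2×2 Sigma:
  det(Sigma - λI) = λ² - trace · λ + det = 0.
  trace = 10 + 7 = 17, det = 10·7 - (-3)² = 61.
Step 2 — discriminant:
  Δ = trace² - 4·det = 289 - 244 = 45.
Step 3 — eigenvalues:
  λ = (trace ± √Δ)/2 = (17 ± 6.7082)/2,
  λ_1 = 11.8541,  λ_2 = 5.1459.

Step 4 — unit eigenvector for λ_1: solve (Sigma - λ_1 I)v = 0. First row:
  (10 - 11.8541)·v_x + (-3)·v_y = 0, i.e. (-1.8541)·v_x + (-3)·v_y = 0,
  so v ∝ (b, λ_1 - a) = (-3, 1.8541); multiply by -1 so the first entry is positive: u = (3, -1.8541).
  ||u|| = √((3)² + (-1.8541)²) = √(12.4377) ≈ 3.5267,
  v_1 = u/||u|| ≈ (0.8507, -0.5257) (||v_1|| = 1).

λ_1 = 11.8541,  λ_2 = 5.1459;  v_1 ≈ (0.8507, -0.5257)


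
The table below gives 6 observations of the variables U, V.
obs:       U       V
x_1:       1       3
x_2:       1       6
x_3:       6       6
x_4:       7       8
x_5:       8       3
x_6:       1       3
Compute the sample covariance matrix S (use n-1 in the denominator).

Step 1 — column means:
  mean(U) = (1 + 1 + 6 + 7 + 8 + 1) / 6 = 24/6 = 4
  mean(V) = (3 + 6 + 6 + 8 + 3 + 3) / 6 = 29/6 = 4.8333

Step 2 — sample covariance S[i,j] = (1/(n-1)) · Σ_k (x_{k,i} - mean_i) · (x_{k,j} - mean_j), with n-1 = 5.
  S[U,U] = ((-3)·(-3) + (-3)·(-3) + (2)·(2) + (3)·(3) + (4)·(4) + (-3)·(-3)) / 5 = 56/5 = 11.2
  S[U,V] = ((-3)·(-1.8333) + (-3)·(1.1667) + (2)·(1.1667) + (3)·(3.1667) + (4)·(-1.8333) + (-3)·(-1.8333)) / 5 = 12/5 = 2.4
  S[V,V] = ((-1.8333)·(-1.8333) + (1.1667)·(1.1667) + (1.1667)·(1.1667) + (3.1667)·(3.1667) + (-1.8333)·(-1.8333) + (-1.8333)·(-1.8333)) / 5 = 22.8333/5 = 4.5667

S is symmetric (S[j,i] = S[i,j]). Assembling:

S = [[11.2, 2.4],
 [2.4, 4.5667]]


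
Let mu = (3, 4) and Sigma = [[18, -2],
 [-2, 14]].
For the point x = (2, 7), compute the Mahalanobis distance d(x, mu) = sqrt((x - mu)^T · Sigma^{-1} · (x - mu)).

Step 1 — centre the observation: (x - mu) = (-1, 3).

Step 2 — invert Sigma. det(Sigma) = 18·14 - (-2)² = 248.
  Sigma^{-1} = (1/det) · [[d, -b], [-b, a]] = [[0.0565, 0.0081],
 [0.0081, 0.0726]].

Step 3 — form the quadratic (x - mu)^T · Sigma^{-1} · (x - mu):
  Sigma^{-1} · (x - mu) = (-0.0323, 0.2097).
  (x - mu)^T · [Sigma^{-1} · (x - mu)] = (-1)·(-0.0323) + (3)·(0.2097) = 0.6613.

Step 4 — take square root: d = √(0.6613) ≈ 0.8132.

d(x, mu) = √(0.6613) ≈ 0.8132


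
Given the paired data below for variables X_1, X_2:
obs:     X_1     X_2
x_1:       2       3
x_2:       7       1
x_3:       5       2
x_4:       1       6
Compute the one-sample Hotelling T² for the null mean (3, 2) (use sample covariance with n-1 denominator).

Step 1 — sample mean vector:
  mean(X_1) = (2 + 7 + 5 + 1) / 4 = 15/4 = 3.75
  mean(X_2) = (3 + 1 + 2 + 6) / 4 = 12/4 = 3
  x̄ = (3.75, 3),  deviation x̄ - mu_0 = (3.75, 3) - (3, 2) = (0.75, 1).

Step 2 — sample covariance matrix, S[i,j] = (1/(n-1)) · Σ_k (x_{k,i} - mean_i) · (x_{k,j} - mean_j), divisor n-1 = 3:
  S[X_1,X_1] = ((-1.75)·(-1.75) + (3.25)·(3.25) + (1.25)·(1.25) + (-2.75)·(-2.75)) / 3 = 22.75/3 = 7.5833
  S[X_1,X_2] = ((-1.75)·(0) + (3.25)·(-2) + (1.25)·(-1) + (-2.75)·(3)) / 3 = -16/3 = -5.3333
  S[X_2,X_2] = ((0)·(0) + (-2)·(-2) + (-1)·(-1) + (3)·(3)) / 3 = 14/3 = 4.6667
  S = [[7.5833, -5.3333],
 [-5.3333, 4.6667]].

Step 3 — invert S. det(S) = 7.5833·4.6667 - (-5.3333)² = 6.9444.
  S^{-1} = (1/det) · [[d, -b], [-b, a]] = [[0.672, 0.768],
 [0.768, 1.092]].

Step 4 — quadratic form (x̄ - mu_0)^T · S^{-1} · (x̄ - mu_0):
  S^{-1} · (x̄ - mu_0) = (1.272, 1.668),
  (x̄ - mu_0)^T · [...] = (0.75)·(1.272) + (1)·(1.668) = 2.622.

Step 5 — scale by n: T² = 4 · 2.622 = 10.488.

T² ≈ 10.488


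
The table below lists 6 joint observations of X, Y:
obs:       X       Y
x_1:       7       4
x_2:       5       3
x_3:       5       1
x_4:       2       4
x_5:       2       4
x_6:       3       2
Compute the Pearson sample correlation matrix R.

Step 1 — column means:
  mean(X) = (7 + 5 + 5 + 2 + 2 + 3) / 6 = 24/6 = 4
  mean(Y) = (4 + 3 + 1 + 4 + 4 + 2) / 6 = 18/6 = 3

Step 2 — sample variances and covariances s[i,j] = (1/(n-1)) · Σ_k (x_{k,i} - mean_i) · (x_{k,j} - mean_j), with n-1 = 5:
  s[X,X] = ((3)·(3) + (1)·(1) + (1)·(1) + (-2)·(-2) + (-2)·(-2) + (-1)·(-1)) / 5 = 20/5 = 4
  s[X,Y] = ((3)·(1) + (1)·(0) + (1)·(-2) + (-2)·(1) + (-2)·(1) + (-1)·(-1)) / 5 = -2/5 = -0.4
  s[Y,Y] = ((1)·(1) + (0)·(0) + (-2)·(-2) + (1)·(1) + (1)·(1) + (-1)·(-1)) / 5 = 8/5 = 1.6
  Sample standard deviations s_i = √(s[i,i]):
  s(X) = √(4) = 2
  s(Y) = √(1.6) = 1.2649

Step 3 — r_{ij} = s_{ij} / (s_i · s_j):
  r[X,X] = 1 (diagonal).
  r[X,Y] = -0.4 / (2 · 1.2649) = -0.4 / 2.5298 = -0.1581
  r[Y,Y] = 1 (diagonal).

R is symmetric with unit diagonal. Assembling:

R = [[1, -0.1581],
 [-0.1581, 1]]


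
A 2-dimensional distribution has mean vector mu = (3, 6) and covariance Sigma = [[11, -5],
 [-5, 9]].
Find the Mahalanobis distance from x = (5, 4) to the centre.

Step 1 — centre the observation: (x - mu) = (2, -2).

Step 2 — invert Sigma. det(Sigma) = 11·9 - (-5)² = 74.
  Sigma^{-1} = (1/det) · [[d, -b], [-b, a]] = [[0.1216, 0.0676],
 [0.0676, 0.1486]].

Step 3 — form the quadratic (x - mu)^T · Sigma^{-1} · (x - mu):
  Sigma^{-1} · (x - mu) = (0.1081, -0.1622).
  (x - mu)^T · [Sigma^{-1} · (x - mu)] = (2)·(0.1081) + (-2)·(-0.1622) = 0.5405.

Step 4 — take square root: d = √(0.5405) ≈ 0.7352.

d(x, mu) = √(0.5405) ≈ 0.7352


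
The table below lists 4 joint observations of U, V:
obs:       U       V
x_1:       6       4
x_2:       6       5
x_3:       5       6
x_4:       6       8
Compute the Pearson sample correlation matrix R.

Step 1 — column means:
  mean(U) = (6 + 6 + 5 + 6) / 4 = 23/4 = 5.75
  mean(V) = (4 + 5 + 6 + 8) / 4 = 23/4 = 5.75

Step 2 — sample variances and covariances s[i,j] = (1/(n-1)) · Σ_k (x_{k,i} - mean_i) · (x_{k,j} - mean_j), with n-1 = 3:
  s[U,U] = ((0.25)·(0.25) + (0.25)·(0.25) + (-0.75)·(-0.75) + (0.25)·(0.25)) / 3 = 0.75/3 = 0.25
  s[U,V] = ((0.25)·(-1.75) + (0.25)·(-0.75) + (-0.75)·(0.25) + (0.25)·(2.25)) / 3 = -0.25/3 = -0.0833
  s[V,V] = ((-1.75)·(-1.75) + (-0.75)·(-0.75) + (0.25)·(0.25) + (2.25)·(2.25)) / 3 = 8.75/3 = 2.9167
  Sample standard deviations s_i = √(s[i,i]):
  s(U) = √(0.25) = 0.5
  s(V) = √(2.9167) = 1.7078

Step 3 — r_{ij} = s_{ij} / (s_i · s_j):
  r[U,U] = 1 (diagonal).
  r[U,V] = -0.0833 / (0.5 · 1.7078) = -0.0833 / 0.8539 = -0.0976
  r[V,V] = 1 (diagonal).

R is symmetric with unit diagonal. Assembling:

R = [[1, -0.0976],
 [-0.0976, 1]]


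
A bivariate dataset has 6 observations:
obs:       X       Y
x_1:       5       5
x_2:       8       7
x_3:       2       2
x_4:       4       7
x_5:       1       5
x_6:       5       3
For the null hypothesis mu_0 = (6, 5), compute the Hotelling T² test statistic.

Step 1 — sample mean vector:
  mean(X) = (5 + 8 + 2 + 4 + 1 + 5) / 6 = 25/6 = 4.1667
  mean(Y) = (5 + 7 + 2 + 7 + 5 + 3) / 6 = 29/6 = 4.8333
  x̄ = (4.1667, 4.8333),  deviation x̄ - mu_0 = (4.1667, 4.8333) - (6, 5) = (-1.8333, -0.1667).

Step 2 — sample covariance matrix, S[i,j] = (1/(n-1)) · Σ_k (x_{k,i} - mean_i) · (x_{k,j} - mean_j), divisor n-1 = 5:
  S[X,X] = ((0.8333)·(0.8333) + (3.8333)·(3.8333) + (-2.1667)·(-2.1667) + (-0.1667)·(-0.1667) + (-3.1667)·(-3.1667) + (0.8333)·(0.8333)) / 5 = 30.8333/5 = 6.1667
  S[X,Y] = ((0.8333)·(0.1667) + (3.8333)·(2.1667) + (-2.1667)·(-2.8333) + (-0.1667)·(2.1667) + (-3.1667)·(0.1667) + (0.8333)·(-1.8333)) / 5 = 12.1667/5 = 2.4333
  S[Y,Y] = ((0.1667)·(0.1667) + (2.1667)·(2.1667) + (-2.8333)·(-2.8333) + (2.1667)·(2.1667) + (0.1667)·(0.1667) + (-1.8333)·(-1.8333)) / 5 = 20.8333/5 = 4.1667
  S = [[6.1667, 2.4333],
 [2.4333, 4.1667]].

Step 3 — invert S. det(S) = 6.1667·4.1667 - (2.4333)² = 19.7733.
  S^{-1} = (1/det) · [[d, -b], [-b, a]] = [[0.2107, -0.1231],
 [-0.1231, 0.3119]].

Step 4 — quadratic form (x̄ - mu_0)^T · S^{-1} · (x̄ - mu_0):
  S^{-1} · (x̄ - mu_0) = (-0.3658, 0.1736),
  (x̄ - mu_0)^T · [...] = (-1.8333)·(-0.3658) + (-0.1667)·(0.1736) = 0.6417.

Step 5 — scale by n: T² = 6 · 0.6417 = 3.8503.

T² ≈ 3.8503


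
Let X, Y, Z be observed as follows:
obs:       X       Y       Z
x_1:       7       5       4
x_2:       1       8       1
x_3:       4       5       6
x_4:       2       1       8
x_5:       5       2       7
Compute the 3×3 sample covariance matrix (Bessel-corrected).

Step 1 — column means:
  mean(X) = (7 + 1 + 4 + 2 + 5) / 5 = 19/5 = 3.8
  mean(Y) = (5 + 8 + 5 + 1 + 2) / 5 = 21/5 = 4.2
  mean(Z) = (4 + 1 + 6 + 8 + 7) / 5 = 26/5 = 5.2

Step 2 — sample covariance S[i,j] = (1/(n-1)) · Σ_k (x_{k,i} - mean_i) · (x_{k,j} - mean_j), with n-1 = 4.
  S[X,X] = ((3.2)·(3.2) + (-2.8)·(-2.8) + (0.2)·(0.2) + (-1.8)·(-1.8) + (1.2)·(1.2)) / 4 = 22.8/4 = 5.7
  S[X,Y] = ((3.2)·(0.8) + (-2.8)·(3.8) + (0.2)·(0.8) + (-1.8)·(-3.2) + (1.2)·(-2.2)) / 4 = -4.8/4 = -1.2
  S[X,Z] = ((3.2)·(-1.2) + (-2.8)·(-4.2) + (0.2)·(0.8) + (-1.8)·(2.8) + (1.2)·(1.8)) / 4 = 5.2/4 = 1.3
  S[Y,Y] = ((0.8)·(0.8) + (3.8)·(3.8) + (0.8)·(0.8) + (-3.2)·(-3.2) + (-2.2)·(-2.2)) / 4 = 30.8/4 = 7.7
  S[Y,Z] = ((0.8)·(-1.2) + (3.8)·(-4.2) + (0.8)·(0.8) + (-3.2)·(2.8) + (-2.2)·(1.8)) / 4 = -29.2/4 = -7.3
  S[Z,Z] = ((-1.2)·(-1.2) + (-4.2)·(-4.2) + (0.8)·(0.8) + (2.8)·(2.8) + (1.8)·(1.8)) / 4 = 30.8/4 = 7.7

S is symmetric (S[j,i] = S[i,j]). Assembling:

S = [[5.7, -1.2, 1.3],
 [-1.2, 7.7, -7.3],
 [1.3, -7.3, 7.7]]


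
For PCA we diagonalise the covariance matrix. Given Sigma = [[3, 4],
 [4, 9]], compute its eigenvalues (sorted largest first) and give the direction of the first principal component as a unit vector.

Step 1 — characteristic polynomial of 2×2 Sigma:
  det(Sigma - λI) = λ² - trace · λ + det = 0.
  trace = 3 + 9 = 12, det = 3·9 - (4)² = 11.
Step 2 — discriminant:
  Δ = trace² - 4·det = 144 - 44 = 100.
Step 3 — eigenvalues:
  λ = (trace ± √Δ)/2 = (12 ± 10)/2,
  λ_1 = 11,  λ_2 = 1.

Step 4 — unit eigenvector for λ_1: solve (Sigma - λ_1 I)v = 0. First row:
  (3 - 11)·v_x + (4)·v_y = 0, i.e. (-8)·v_x + (4)·v_y = 0,
  so v ∝ (b, λ_1 - a) = (4, 8) = u.
  ||u|| = √((4)² + (8)²) = √(80) ≈ 8.9443,
  v_1 = u/||u|| ≈ (0.4472, 0.8944) (||v_1|| = 1).

λ_1 = 11,  λ_2 = 1;  v_1 ≈ (0.4472, 0.8944)


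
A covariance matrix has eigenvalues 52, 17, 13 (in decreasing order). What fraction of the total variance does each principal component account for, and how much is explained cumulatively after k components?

Step 1 — total variance = trace(Sigma) = Σ λ_i = 52 + 17 + 13 = 82.

Step 2 — fraction explained by component i = λ_i / Σ λ:
  PC1: 52/82 = 0.6341
  PC2: 17/82 = 0.2073
  PC3: 13/82 = 0.1585

Step 3 — cumulative fraction after k components = (λ_1 + ... + λ_k) / Σ λ:
  k = 1: 52/82 = 0.6341
  k = 2: (52 + 17)/82 = 69/82 = 0.8415
  k = 3: (52 + 17 + 13)/82 = 82/82 = 1

Summary (fraction, with percent):

explained: PC1 0.6341 (63.41%), PC2 0.2073 (20.73%), PC3 0.1585 (15.85%);  cumulative: 0.6341, 0.8415, 1


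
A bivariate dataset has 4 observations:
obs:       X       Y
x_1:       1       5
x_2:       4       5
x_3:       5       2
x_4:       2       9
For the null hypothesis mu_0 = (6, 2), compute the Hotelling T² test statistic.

Step 1 — sample mean vector:
  mean(X) = (1 + 4 + 5 + 2) / 4 = 12/4 = 3
  mean(Y) = (5 + 5 + 2 + 9) / 4 = 21/4 = 5.25
  x̄ = (3, 5.25),  deviation x̄ - mu_0 = (3, 5.25) - (6, 2) = (-3, 3.25).

Step 2 — sample covariance matrix, S[i,j] = (1/(n-1)) · Σ_k (x_{k,i} - mean_i) · (x_{k,j} - mean_j), divisor n-1 = 3:
  S[X,X] = ((-2)·(-2) + (1)·(1) + (2)·(2) + (-1)·(-1)) / 3 = 10/3 = 3.3333
  S[X,Y] = ((-2)·(-0.25) + (1)·(-0.25) + (2)·(-3.25) + (-1)·(3.75)) / 3 = -10/3 = -3.3333
  S[Y,Y] = ((-0.25)·(-0.25) + (-0.25)·(-0.25) + (-3.25)·(-3.25) + (3.75)·(3.75)) / 3 = 24.75/3 = 8.25
  S = [[3.3333, -3.3333],
 [-3.3333, 8.25]].

Step 3 — invert S. det(S) = 3.3333·8.25 - (-3.3333)² = 16.3889.
  S^{-1} = (1/det) · [[d, -b], [-b, a]] = [[0.5034, 0.2034],
 [0.2034, 0.2034]].

Step 4 — quadratic form (x̄ - mu_0)^T · S^{-1} · (x̄ - mu_0):
  S^{-1} · (x̄ - mu_0) = (-0.8492, 0.0508),
  (x̄ - mu_0)^T · [...] = (-3)·(-0.8492) + (3.25)·(0.0508) = 2.7127.

Step 5 — scale by n: T² = 4 · 2.7127 = 10.8508.

T² ≈ 10.8508


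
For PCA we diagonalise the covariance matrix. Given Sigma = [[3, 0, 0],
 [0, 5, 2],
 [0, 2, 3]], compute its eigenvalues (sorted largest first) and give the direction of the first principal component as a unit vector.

Step 1 — characteristic polynomial p(λ) = det(λI - Sigma) = λ³ - tr·λ² + c_1·λ - det, where tr = trace, c_1 = sum of the principal 2×2 minors, det = det(Sigma):
  tr = 3 + 5 + 3 = 11,
  c_1 = (3·5 - (0)²) + (3·3 - (0)²) + (5·3 - (2)²) = 15 + 9 + 11 = 35,
  det = 3·(5·3 - (2)²) - (0)·((0)·3 - (2)·(0)) + (0)·((0)·(2) - 5·(0)) = 3·(11) - (0)·(0) + (0)·(0) = 33.
  So p(λ) = λ³ - 11λ² + 35λ - 33.
Step 2 — look for an integer root (rational root theorem: any rational root is an integer divisor of 33). Testing λ = 3:
  p(3) = 27 - 99 + 105 - 33 = 0  ✓
  Dividing out (λ - 3): p(λ) = (λ - 3)(λ² - 8λ + 11).
Step 3 — remaining eigenvalues from the quadratic λ² - 8λ + 11 = 0:
  Δ = 8² - 4·11 = 64 - 44 = 20,  λ = (8 ± √20)/2 = (8 ± 4.4721)/2 ≈ 6.2361 or 1.7639.
  Sorted: λ_1 = 6.2361,  λ_2 = 3,  λ_3 = 1.7639  (check: sum = 11 = tr ✓).

Step 4 — unit eigenvector for λ_1 ≈ 6.2361: v spans the null space of (Sigma - λ_1 I), whose rows are
  r_1 = (-3.2361, 0, 0),  r_2 = (0, -1.2361, 2),  r_3 = (0, 2, -3.2361).
  v is orthogonal to every row, so take v ∝ r_1 × r_2 = ((0)·(2) - (0)·(-1.2361), (0)·(0) - (-3.2361)·(2), (-3.2361)·(-1.2361) - (0)·(0)) ≈ (0, 6.4721, 4).
  Let u = (0, 6.4721, 4).
  ||u|| = √((0)² + (6.4721)² + (4)²) = √(57.8885) ≈ 7.6085,  v_1 = u/||u|| ≈ (0, 0.8507, 0.5257) (||v_1|| = 1).

λ_1 = 6.2361,  λ_2 = 3,  λ_3 = 1.7639;  v_1 ≈ (0, 0.8507, 0.5257)


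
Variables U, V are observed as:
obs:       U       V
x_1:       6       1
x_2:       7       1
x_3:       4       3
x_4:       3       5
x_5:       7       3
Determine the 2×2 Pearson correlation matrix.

Step 1 — column means:
  mean(U) = (6 + 7 + 4 + 3 + 7) / 5 = 27/5 = 5.4
  mean(V) = (1 + 1 + 3 + 5 + 3) / 5 = 13/5 = 2.6

Step 2 — sample variances and covariances s[i,j] = (1/(n-1)) · Σ_k (x_{k,i} - mean_i) · (x_{k,j} - mean_j), with n-1 = 4:
  s[U,U] = ((0.6)·(0.6) + (1.6)·(1.6) + (-1.4)·(-1.4) + (-2.4)·(-2.4) + (1.6)·(1.6)) / 4 = 13.2/4 = 3.3
  s[U,V] = ((0.6)·(-1.6) + (1.6)·(-1.6) + (-1.4)·(0.4) + (-2.4)·(2.4) + (1.6)·(0.4)) / 4 = -9.2/4 = -2.3
  s[V,V] = ((-1.6)·(-1.6) + (-1.6)·(-1.6) + (0.4)·(0.4) + (2.4)·(2.4) + (0.4)·(0.4)) / 4 = 11.2/4 = 2.8
  Sample standard deviations s_i = √(s[i,i]):
  s(U) = √(3.3) = 1.8166
  s(V) = √(2.8) = 1.6733

Step 3 — r_{ij} = s_{ij} / (s_i · s_j):
  r[U,U] = 1 (diagonal).
  r[U,V] = -2.3 / (1.8166 · 1.6733) = -2.3 / 3.0397 = -0.7566
  r[V,V] = 1 (diagonal).

R is symmetric with unit diagonal. Assembling:

R = [[1, -0.7566],
 [-0.7566, 1]]


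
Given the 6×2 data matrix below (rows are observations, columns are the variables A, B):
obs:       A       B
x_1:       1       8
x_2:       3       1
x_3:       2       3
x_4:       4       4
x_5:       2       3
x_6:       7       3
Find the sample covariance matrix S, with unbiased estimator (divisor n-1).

Step 1 — column means:
  mean(A) = (1 + 3 + 2 + 4 + 2 + 7) / 6 = 19/6 = 3.1667
  mean(B) = (8 + 1 + 3 + 4 + 3 + 3) / 6 = 22/6 = 3.6667

Step 2 — sample covariance S[i,j] = (1/(n-1)) · Σ_k (x_{k,i} - mean_i) · (x_{k,j} - mean_j), with n-1 = 5.
  S[A,A] = ((-2.1667)·(-2.1667) + (-0.1667)·(-0.1667) + (-1.1667)·(-1.1667) + (0.8333)·(0.8333) + (-1.1667)·(-1.1667) + (3.8333)·(3.8333)) / 5 = 22.8333/5 = 4.5667
  S[A,B] = ((-2.1667)·(4.3333) + (-0.1667)·(-2.6667) + (-1.1667)·(-0.6667) + (0.8333)·(0.3333) + (-1.1667)·(-0.6667) + (3.8333)·(-0.6667)) / 5 = -9.6667/5 = -1.9333
  S[B,B] = ((4.3333)·(4.3333) + (-2.6667)·(-2.6667) + (-0.6667)·(-0.6667) + (0.3333)·(0.3333) + (-0.6667)·(-0.6667) + (-0.6667)·(-0.6667)) / 5 = 27.3333/5 = 5.4667

S is symmetric (S[j,i] = S[i,j]). Assembling:

S = [[4.5667, -1.9333],
 [-1.9333, 5.4667]]


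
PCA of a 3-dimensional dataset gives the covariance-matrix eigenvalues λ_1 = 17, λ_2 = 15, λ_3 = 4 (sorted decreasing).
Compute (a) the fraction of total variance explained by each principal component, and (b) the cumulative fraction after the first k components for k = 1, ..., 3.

Step 1 — total variance = trace(Sigma) = Σ λ_i = 17 + 15 + 4 = 36.

Step 2 — fraction explained by component i = λ_i / Σ λ:
  PC1: 17/36 = 0.4722
  PC2: 15/36 = 0.4167
  PC3: 4/36 = 0.1111

Step 3 — cumulative fraction after k components = (λ_1 + ... + λ_k) / Σ λ:
  k = 1: 17/36 = 0.4722
  k = 2: (17 + 15)/36 = 32/36 = 0.8889
  k = 3: (17 + 15 + 4)/36 = 36/36 = 1

Summary (fraction, with percent):

explained: PC1 0.4722 (47.22%), PC2 0.4167 (41.67%), PC3 0.1111 (11.11%);  cumulative: 0.4722, 0.8889, 1
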